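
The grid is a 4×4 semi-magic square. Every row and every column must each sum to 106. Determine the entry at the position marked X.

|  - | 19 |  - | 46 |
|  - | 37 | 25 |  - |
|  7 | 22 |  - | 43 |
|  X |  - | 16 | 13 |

Row 3 needs 106; the known cells sum to 72, so (3,3) = 34.
Column 2 must total 106; the given cells sum to 78, so (4,2) = 28.
Using column 3: 25 + 34 + 16 + ? → (1,3) = 106 − 75 = 31.
Using column 4: 46 + 43 + 13 + ? → (2,4) = 106 − 102 = 4.
The remaining cell in row 1 is (1,1) = 106 − 96 = 10.
The remaining cell in row 2 is (2,1) = 106 − 66 = 40.
Row 4 needs 106; the known cells sum to 57, so (4,1) = 49.

49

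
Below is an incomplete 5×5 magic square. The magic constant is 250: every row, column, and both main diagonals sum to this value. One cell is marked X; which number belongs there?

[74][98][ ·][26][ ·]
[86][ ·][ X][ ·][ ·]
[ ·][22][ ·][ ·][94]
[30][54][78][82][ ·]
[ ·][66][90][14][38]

Using row 4: 30 + 54 + 78 + 82 + ? → (4,5) = 250 − 244 = 6.
The remaining cell in row 5 is (5,1) = 250 − 208 = 42.
Column 1: 74 + 86 + 30 + 42 + ? = 250, so (3,1) = 18.
Column 2: 98 + 22 + 54 + 66 + ? = 250, so (2,2) = 10.
From main diagonal, 250 − (74 + 10 + 82 + 38) gives (3,3) = 46.
Using row 3: 18 + 22 + 46 + 94 + ? → (3,4) = 250 − 180 = 70.
The remaining cell in column 4 is (2,4) = 250 − 192 = 58.
Using anti-diagonal: 58 + 46 + 54 + 42 + ? → (1,5) = 250 − 200 = 50.
Row 1 needs 250; the known cells sum to 248, so (1,3) = 2.
Column 3 must total 250; the given cells sum to 216, so (2,3) = 34.

34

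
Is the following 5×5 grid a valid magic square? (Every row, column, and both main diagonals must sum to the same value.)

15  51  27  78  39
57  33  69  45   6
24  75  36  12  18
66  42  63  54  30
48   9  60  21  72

No — main diagonal sums to 210 but row 3 sums to 165.

Row 1: 15 + 51 + 27 + 78 + 39 = 210.
Row 2: 57 + 33 + 69 + 45 + 6 = 210.
Row 3: 24 + 75 + 36 + 12 + 18 = 165.
Row 4: 66 + 42 + 63 + 54 + 30 = 255.
Row 5: 48 + 9 + 60 + 21 + 72 = 210.
Column 1: 15 + 57 + 24 + 66 + 48 = 210.
Column 2: 51 + 33 + 75 + 42 + 9 = 210.
Column 3: 27 + 69 + 36 + 63 + 60 = 255.
Column 4: 78 + 45 + 12 + 54 + 21 = 210.
Column 5: 39 + 6 + 18 + 30 + 72 = 165.
Main diagonal: 15 + 33 + 36 + 54 + 72 = 210.
Anti-diagonal: 39 + 45 + 36 + 42 + 48 = 210.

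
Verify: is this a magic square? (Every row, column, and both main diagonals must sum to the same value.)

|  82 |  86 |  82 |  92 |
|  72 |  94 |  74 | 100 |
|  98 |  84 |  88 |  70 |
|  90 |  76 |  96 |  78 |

Row 1: 82 + 86 + 82 + 92 = 342.
Row 2: 72 + 94 + 74 + 100 = 340.
Row 3: 98 + 84 + 88 + 70 = 340.
Row 4: 90 + 76 + 96 + 78 = 340.
Column 1: 82 + 72 + 98 + 90 = 342.
Column 2: 86 + 94 + 84 + 76 = 340.
Column 3: 82 + 74 + 88 + 96 = 340.
Column 4: 92 + 100 + 70 + 78 = 340.
Main diagonal: 82 + 94 + 88 + 78 = 342.
Anti-diagonal: 92 + 74 + 84 + 90 = 340.

No — column 4 sums to 340 but column 1 sums to 342.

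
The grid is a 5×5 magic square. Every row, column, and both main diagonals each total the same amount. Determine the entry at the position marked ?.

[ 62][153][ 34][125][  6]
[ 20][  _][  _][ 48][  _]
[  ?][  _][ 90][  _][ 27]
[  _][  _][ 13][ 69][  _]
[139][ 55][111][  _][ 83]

Row 1 is complete and sums to 380; that is the magic constant.
Row 5: 139 + 55 + 111 + 83 + ? = 380, so (5,4) = -8.
Using column 3: 34 + 90 + 13 + 111 + ? → (2,3) = 380 − 248 = 132.
Column 4 needs 380; the known cells sum to 234, so (3,4) = 146.
Main diagonal: 62 + 90 + 69 + 83 + ? = 380, so (2,2) = 76.
Using anti-diagonal: 6 + 48 + 90 + 139 + ? → (4,2) = 380 − 283 = 97.
Row 2: 20 + 76 + 132 + 48 + ? = 380, so (2,5) = 104.
From column 2, 380 − (153 + 76 + 97 + 55) gives (3,2) = -1.
Column 5: 6 + 104 + 27 + 83 + ? = 380, so (4,5) = 160.
Row 3 must total 380; the given cells sum to 262, so (3,1) = 118.

118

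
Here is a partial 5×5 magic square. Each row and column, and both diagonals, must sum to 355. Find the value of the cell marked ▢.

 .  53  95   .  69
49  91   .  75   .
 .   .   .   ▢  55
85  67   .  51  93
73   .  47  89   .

63

Using row 4: 85 + 67 + 51 + 93 + ? → (4,3) = 355 − 296 = 59.
Anti-diagonal needs 355; the known cells sum to 284, so (3,3) = 71.
From column 3, 355 − (95 + 71 + 59 + 47) gives (2,3) = 83.
Using row 2: 49 + 91 + 83 + 75 + ? → (2,5) = 355 − 298 = 57.
Column 5 needs 355; the known cells sum to 274, so (5,5) = 81.
Using main diagonal: 91 + 71 + 51 + 81 + ? → (1,1) = 355 − 294 = 61.
Row 1 must total 355; the given cells sum to 278, so (1,4) = 77.
Row 5 must total 355; the given cells sum to 290, so (5,2) = 65.
From column 1, 355 − (61 + 49 + 85 + 73) gives (3,1) = 87.
Column 2 needs 355; the known cells sum to 276, so (3,2) = 79.
Column 4 needs 355; the known cells sum to 292, so (3,4) = 63.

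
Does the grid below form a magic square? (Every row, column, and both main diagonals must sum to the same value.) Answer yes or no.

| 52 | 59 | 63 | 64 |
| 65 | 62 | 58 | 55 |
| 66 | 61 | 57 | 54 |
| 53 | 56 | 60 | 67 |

No — row 3 sums to 238 but row 4 sums to 236.

Row 1: 52 + 59 + 63 + 64 = 238.
Row 2: 65 + 62 + 58 + 55 = 240.
Row 3: 66 + 61 + 57 + 54 = 238.
Row 4: 53 + 56 + 60 + 67 = 236.
Column 1: 52 + 65 + 66 + 53 = 236.
Column 2: 59 + 62 + 61 + 56 = 238.
Column 3: 63 + 58 + 57 + 60 = 238.
Column 4: 64 + 55 + 54 + 67 = 240.
Main diagonal: 52 + 62 + 57 + 67 = 238.
Anti-diagonal: 64 + 58 + 61 + 53 = 236.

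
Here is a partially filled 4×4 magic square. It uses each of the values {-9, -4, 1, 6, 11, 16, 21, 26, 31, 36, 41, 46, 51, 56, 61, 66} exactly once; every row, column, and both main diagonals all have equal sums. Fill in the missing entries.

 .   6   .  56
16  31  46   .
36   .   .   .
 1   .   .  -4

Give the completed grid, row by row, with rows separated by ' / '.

The 16 entries sum to 456, so each line sums to 456/4 = 114.
Row 2 must total 114; the given cells sum to 93, so (2,4) = 21.
Column 1: 16 + 36 + 1 + ? = 114, so (1,1) = 61.
From column 4, 114 − (56 + 21 + (-4)) gives (3,4) = 41.
Main diagonal needs 114; the known cells sum to 88, so (3,3) = 26.
The remaining cell in anti-diagonal is (3,2) = 114 − 103 = 11.
Row 1 needs 114; the known cells sum to 123, so (1,3) = -9.
Column 2 must total 114; the given cells sum to 48, so (4,2) = 66.
Using column 3: -9 + 46 + 26 + ? → (4,3) = 114 − 63 = 51.

61 6 -9 56 / 16 31 46 21 / 36 11 26 41 / 1 66 51 -4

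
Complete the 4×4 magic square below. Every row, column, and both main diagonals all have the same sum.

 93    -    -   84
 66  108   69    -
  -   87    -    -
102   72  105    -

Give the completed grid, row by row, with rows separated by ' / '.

Anti-diagonal is already complete: 84 + 69 + 87 + 102 = 342, so that is the magic constant.
Row 2 must total 342; the given cells sum to 243, so (2,4) = 99.
Row 4: 102 + 72 + 105 + ? = 342, so (4,4) = 63.
Using column 1: 93 + 66 + 102 + ? → (3,1) = 342 − 261 = 81.
Column 2: 108 + 87 + 72 + ? = 342, so (1,2) = 75.
Column 4: 84 + 99 + 63 + ? = 342, so (3,4) = 96.
Main diagonal must total 342; the given cells sum to 264, so (3,3) = 78.
Row 1 needs 342; the known cells sum to 252, so (1,3) = 90.

93 75 90 84 / 66 108 69 99 / 81 87 78 96 / 102 72 105 63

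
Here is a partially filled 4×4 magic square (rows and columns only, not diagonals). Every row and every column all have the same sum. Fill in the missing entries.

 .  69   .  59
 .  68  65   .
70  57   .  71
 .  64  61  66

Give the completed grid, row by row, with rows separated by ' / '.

Column 2 is already complete: 69 + 68 + 57 + 64 = 258, so that is the magic constant.
Row 3 needs 258; the known cells sum to 198, so (3,3) = 60.
Row 4 must total 258; the given cells sum to 191, so (4,1) = 67.
Column 3 needs 258; the known cells sum to 186, so (1,3) = 72.
Column 4 needs 258; the known cells sum to 196, so (2,4) = 62.
Row 1: 69 + 72 + 59 + ? = 258, so (1,1) = 58.
Using row 2: 68 + 65 + 62 + ? → (2,1) = 258 − 195 = 63.

58 69 72 59 / 63 68 65 62 / 70 57 60 71 / 67 64 61 66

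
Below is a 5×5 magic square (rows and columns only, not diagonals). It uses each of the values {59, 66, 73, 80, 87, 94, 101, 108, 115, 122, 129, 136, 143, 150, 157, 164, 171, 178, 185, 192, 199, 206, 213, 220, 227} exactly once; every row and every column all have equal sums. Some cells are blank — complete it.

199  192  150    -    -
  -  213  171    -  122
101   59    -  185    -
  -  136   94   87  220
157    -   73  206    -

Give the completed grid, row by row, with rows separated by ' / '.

The 25 entries sum to 3575, so each line sums to 3575/5 = 715.
Row 4 must total 715; the given cells sum to 537, so (4,1) = 178.
Column 1: 199 + 101 + 178 + 157 + ? = 715, so (2,1) = 80.
The remaining cell in column 2 is (5,2) = 715 − 600 = 115.
Column 3: 150 + 171 + 94 + 73 + ? = 715, so (3,3) = 227.
Row 2 must total 715; the given cells sum to 586, so (2,4) = 129.
The remaining cell in row 3 is (3,5) = 715 − 572 = 143.
Row 5 needs 715; the known cells sum to 551, so (5,5) = 164.
Using column 4: 129 + 185 + 87 + 206 + ? → (1,4) = 715 − 607 = 108.
Column 5 must total 715; the given cells sum to 649, so (1,5) = 66.

199 192 150 108 66 / 80 213 171 129 122 / 101 59 227 185 143 / 178 136 94 87 220 / 157 115 73 206 164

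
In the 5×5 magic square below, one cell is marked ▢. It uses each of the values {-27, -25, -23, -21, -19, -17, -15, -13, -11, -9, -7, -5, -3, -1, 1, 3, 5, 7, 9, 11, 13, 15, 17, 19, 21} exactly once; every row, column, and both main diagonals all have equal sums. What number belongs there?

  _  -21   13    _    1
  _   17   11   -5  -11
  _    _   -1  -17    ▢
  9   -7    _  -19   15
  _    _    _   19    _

The 25 entries sum to -75, so each line sums to -75/5 = -15.
Using row 2: 17 + 11 + (-5) + (-11) + ? → (2,1) = -15 − 12 = -27.
Row 4 must total -15; the given cells sum to -2, so (4,3) = -13.
Using column 3: 13 + 11 + (-1) + (-13) + ? → (5,3) = -15 − 10 = -25.
The remaining cell in column 4 is (1,4) = -15 − (-22) = 7.
Anti-diagonal must total -15; the given cells sum to -12, so (5,1) = -3.
The remaining cell in row 1 is (1,1) = -15 − 0 = -15.
Using column 1: -15 + (-27) + 9 + (-3) + ? → (3,1) = -15 − (-36) = 21.
The remaining cell in main diagonal is (5,5) = -15 − (-18) = 3.
The remaining cell in row 5 is (5,2) = -15 − (-6) = -9.
Column 2 must total -15; the given cells sum to -20, so (3,2) = 5.
From column 5, -15 − (1 + (-11) + 15 + 3) gives (3,5) = -23.

-23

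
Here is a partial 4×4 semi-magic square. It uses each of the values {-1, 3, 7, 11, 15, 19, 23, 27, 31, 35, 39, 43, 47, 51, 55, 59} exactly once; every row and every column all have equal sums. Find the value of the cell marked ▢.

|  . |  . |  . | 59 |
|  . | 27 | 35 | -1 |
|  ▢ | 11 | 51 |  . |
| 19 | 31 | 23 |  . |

The 16 entries sum to 464, so each line sums to 464/4 = 116.
Row 2: 27 + 35 + (-1) + ? = 116, so (2,1) = 55.
Using row 4: 19 + 31 + 23 + ? → (4,4) = 116 − 73 = 43.
The remaining cell in column 2 is (1,2) = 116 − 69 = 47.
From column 3, 116 − (35 + 51 + 23) gives (1,3) = 7.
Column 4 must total 116; the given cells sum to 101, so (3,4) = 15.
Row 1 must total 116; the given cells sum to 113, so (1,1) = 3.
Row 3 needs 116; the known cells sum to 77, so (3,1) = 39.

39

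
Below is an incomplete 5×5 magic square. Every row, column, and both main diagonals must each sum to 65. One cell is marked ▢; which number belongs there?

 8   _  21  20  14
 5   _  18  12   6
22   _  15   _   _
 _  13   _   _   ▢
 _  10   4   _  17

25

Row 1: 8 + 21 + 20 + 14 + ? = 65, so (1,2) = 2.
Using row 2: 5 + 18 + 12 + 6 + ? → (2,2) = 65 − 41 = 24.
Column 2 needs 65; the known cells sum to 49, so (3,2) = 16.
Column 3: 21 + 18 + 15 + 4 + ? = 65, so (4,3) = 7.
Main diagonal: 8 + 24 + 15 + 17 + ? = 65, so (4,4) = 1.
Anti-diagonal needs 65; the known cells sum to 54, so (5,1) = 11.
Using row 5: 11 + 10 + 4 + 17 + ? → (5,4) = 65 − 42 = 23.
Column 1 needs 65; the known cells sum to 46, so (4,1) = 19.
Using column 4: 20 + 12 + 1 + 23 + ? → (3,4) = 65 − 56 = 9.
Row 3: 22 + 16 + 15 + 9 + ? = 65, so (3,5) = 3.
The remaining cell in row 4 is (4,5) = 65 − 40 = 25.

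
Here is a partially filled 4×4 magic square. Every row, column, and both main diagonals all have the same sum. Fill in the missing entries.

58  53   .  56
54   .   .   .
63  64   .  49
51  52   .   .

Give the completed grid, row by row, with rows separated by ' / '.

Column 1 is already complete: 58 + 54 + 63 + 51 = 226, so that is the magic constant.
Row 1: 58 + 53 + 56 + ? = 226, so (1,3) = 59.
Using row 3: 63 + 64 + 49 + ? → (3,3) = 226 − 176 = 50.
The remaining cell in column 2 is (2,2) = 226 − 169 = 57.
Main diagonal: 58 + 57 + 50 + ? = 226, so (4,4) = 61.
Anti-diagonal must total 226; the given cells sum to 171, so (2,3) = 55.
Using row 2: 54 + 57 + 55 + ? → (2,4) = 226 − 166 = 60.
Row 4 needs 226; the known cells sum to 164, so (4,3) = 62.

58 53 59 56 / 54 57 55 60 / 63 64 50 49 / 51 52 62 61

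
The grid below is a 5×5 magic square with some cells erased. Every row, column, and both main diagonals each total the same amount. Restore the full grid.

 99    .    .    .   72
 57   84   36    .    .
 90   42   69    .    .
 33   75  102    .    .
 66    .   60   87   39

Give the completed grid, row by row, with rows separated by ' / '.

99 51 78 45 72 / 57 84 36 63 105 / 90 42 69 96 48 / 33 75 102 54 81 / 66 93 60 87 39

Column 1 is already complete: 99 + 57 + 90 + 33 + 66 = 345, so that is the magic constant.
Row 5: 66 + 60 + 87 + 39 + ? = 345, so (5,2) = 93.
From column 2, 345 − (84 + 42 + 75 + 93) gives (1,2) = 51.
Column 3 must total 345; the given cells sum to 267, so (1,3) = 78.
Using main diagonal: 99 + 84 + 69 + 39 + ? → (4,4) = 345 − 291 = 54.
Using anti-diagonal: 72 + 69 + 75 + 66 + ? → (2,4) = 345 − 282 = 63.
Using row 1: 99 + 51 + 78 + 72 + ? → (1,4) = 345 − 300 = 45.
The remaining cell in row 2 is (2,5) = 345 − 240 = 105.
From row 4, 345 − (33 + 75 + 102 + 54) gives (4,5) = 81.
Column 4: 45 + 63 + 54 + 87 + ? = 345, so (3,4) = 96.
Column 5: 72 + 105 + 81 + 39 + ? = 345, so (3,5) = 48.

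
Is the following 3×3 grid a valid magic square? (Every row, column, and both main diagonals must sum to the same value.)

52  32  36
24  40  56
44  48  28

Row 1: 52 + 32 + 36 = 120.
Row 2: 24 + 40 + 56 = 120.
Row 3: 44 + 48 + 28 = 120.
Column 1: 52 + 24 + 44 = 120.
Column 2: 32 + 40 + 48 = 120.
Column 3: 36 + 56 + 28 = 120.
Main diagonal: 52 + 40 + 28 = 120.
Anti-diagonal: 36 + 40 + 44 = 120.
All lines sum to 120.

Yes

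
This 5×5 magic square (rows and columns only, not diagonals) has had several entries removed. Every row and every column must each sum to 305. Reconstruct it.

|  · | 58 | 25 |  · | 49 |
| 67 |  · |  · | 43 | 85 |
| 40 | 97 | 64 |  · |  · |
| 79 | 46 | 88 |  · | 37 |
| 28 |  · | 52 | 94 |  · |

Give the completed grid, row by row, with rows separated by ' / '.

Row 4 must total 305; the given cells sum to 250, so (4,4) = 55.
From column 1, 305 − (67 + 40 + 79 + 28) gives (1,1) = 91.
Column 3 needs 305; the known cells sum to 229, so (2,3) = 76.
Using row 1: 91 + 58 + 25 + 49 + ? → (1,4) = 305 − 223 = 82.
Row 2: 67 + 76 + 43 + 85 + ? = 305, so (2,2) = 34.
Column 2: 58 + 34 + 97 + 46 + ? = 305, so (5,2) = 70.
Column 4 needs 305; the known cells sum to 274, so (3,4) = 31.
Row 3 must total 305; the given cells sum to 232, so (3,5) = 73.
Row 5 needs 305; the known cells sum to 244, so (5,5) = 61.

91 58 25 82 49 / 67 34 76 43 85 / 40 97 64 31 73 / 79 46 88 55 37 / 28 70 52 94 61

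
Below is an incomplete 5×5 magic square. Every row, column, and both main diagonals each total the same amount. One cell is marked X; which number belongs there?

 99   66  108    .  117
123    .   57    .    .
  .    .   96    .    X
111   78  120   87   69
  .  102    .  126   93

Row 4 is complete and sums to 465; that is the magic constant.
The remaining cell in row 1 is (1,4) = 465 − 390 = 75.
Column 3 must total 465; the given cells sum to 381, so (5,3) = 84.
Main diagonal needs 465; the known cells sum to 375, so (2,2) = 90.
Row 5 needs 465; the known cells sum to 405, so (5,1) = 60.
The remaining cell in column 1 is (3,1) = 465 − 393 = 72.
Column 2: 66 + 90 + 78 + 102 + ? = 465, so (3,2) = 129.
Using anti-diagonal: 117 + 96 + 78 + 60 + ? → (2,4) = 465 − 351 = 114.
Using row 2: 123 + 90 + 57 + 114 + ? → (2,5) = 465 − 384 = 81.
The remaining cell in column 4 is (3,4) = 465 − 402 = 63.
Column 5: 117 + 81 + 69 + 93 + ? = 465, so (3,5) = 105.

105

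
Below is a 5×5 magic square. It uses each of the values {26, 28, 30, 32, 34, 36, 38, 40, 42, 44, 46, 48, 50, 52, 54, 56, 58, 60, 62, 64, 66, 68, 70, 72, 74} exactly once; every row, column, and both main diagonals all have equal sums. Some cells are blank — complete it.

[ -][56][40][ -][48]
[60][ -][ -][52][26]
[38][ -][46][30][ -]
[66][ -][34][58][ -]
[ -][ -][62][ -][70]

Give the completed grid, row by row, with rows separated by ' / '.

The 25 entries sum to 1250, so each line sums to 1250/5 = 250.
Column 3 must total 250; the given cells sum to 182, so (2,3) = 68.
Row 2 needs 250; the known cells sum to 206, so (2,2) = 44.
Main diagonal must total 250; the given cells sum to 218, so (1,1) = 32.
Row 1 must total 250; the given cells sum to 176, so (1,4) = 74.
Column 1 must total 250; the given cells sum to 196, so (5,1) = 54.
Column 4 must total 250; the given cells sum to 214, so (5,4) = 36.
Using anti-diagonal: 48 + 52 + 46 + 54 + ? → (4,2) = 250 − 200 = 50.
Row 4: 66 + 50 + 34 + 58 + ? = 250, so (4,5) = 42.
Row 5 needs 250; the known cells sum to 222, so (5,2) = 28.
Column 2: 56 + 44 + 50 + 28 + ? = 250, so (3,2) = 72.
Column 5 needs 250; the known cells sum to 186, so (3,5) = 64.

32 56 40 74 48 / 60 44 68 52 26 / 38 72 46 30 64 / 66 50 34 58 42 / 54 28 62 36 70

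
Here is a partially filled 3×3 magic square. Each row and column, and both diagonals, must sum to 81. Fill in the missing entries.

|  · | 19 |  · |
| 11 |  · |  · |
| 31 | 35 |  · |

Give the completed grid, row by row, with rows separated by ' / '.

Row 3: 31 + 35 + ? = 81, so (3,3) = 15.
Using column 1: 11 + 31 + ? → (1,1) = 81 − 42 = 39.
Column 2 must total 81; the given cells sum to 54, so (2,2) = 27.
Anti-diagonal needs 81; the known cells sum to 58, so (1,3) = 23.
Row 2: 11 + 27 + ? = 81, so (2,3) = 43.

39 19 23 / 11 27 43 / 31 35 15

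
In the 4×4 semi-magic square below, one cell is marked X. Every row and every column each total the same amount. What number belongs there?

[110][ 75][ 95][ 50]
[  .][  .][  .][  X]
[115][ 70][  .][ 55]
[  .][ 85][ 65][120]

105

Row 1 is complete and sums to 330; that is the magic constant.
Row 3: 115 + 70 + 55 + ? = 330, so (3,3) = 90.
From row 4, 330 − (85 + 65 + 120) gives (4,1) = 60.
The remaining cell in column 1 is (2,1) = 330 − 285 = 45.
Column 2 must total 330; the given cells sum to 230, so (2,2) = 100.
From column 3, 330 − (95 + 90 + 65) gives (2,3) = 80.
Column 4 must total 330; the given cells sum to 225, so (2,4) = 105.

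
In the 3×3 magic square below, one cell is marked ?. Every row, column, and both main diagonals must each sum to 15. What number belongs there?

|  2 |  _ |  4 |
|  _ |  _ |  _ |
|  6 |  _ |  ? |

Row 1 must total 15; the given cells sum to 6, so (1,2) = 9.
Column 1 needs 15; the known cells sum to 8, so (2,1) = 7.
Using anti-diagonal: 4 + 6 + ? → (2,2) = 15 − 10 = 5.
The remaining cell in row 2 is (2,3) = 15 − 12 = 3.
Column 2: 9 + 5 + ? = 15, so (3,2) = 1.
The remaining cell in column 3 is (3,3) = 15 − 7 = 8.

8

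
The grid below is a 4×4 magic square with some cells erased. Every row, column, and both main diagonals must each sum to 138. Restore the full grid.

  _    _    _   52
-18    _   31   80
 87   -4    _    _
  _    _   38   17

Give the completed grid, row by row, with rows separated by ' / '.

Row 2 needs 138; the known cells sum to 93, so (2,2) = 45.
Using column 4: 52 + 80 + 17 + ? → (3,4) = 138 − 149 = -11.
Using anti-diagonal: 52 + 31 + (-4) + ? → (4,1) = 138 − 79 = 59.
Row 3: 87 + (-4) + (-11) + ? = 138, so (3,3) = 66.
Using row 4: 59 + 38 + 17 + ? → (4,2) = 138 − 114 = 24.
Column 1: -18 + 87 + 59 + ? = 138, so (1,1) = 10.
Column 2 must total 138; the given cells sum to 65, so (1,2) = 73.
Column 3 must total 138; the given cells sum to 135, so (1,3) = 3.

10 73 3 52 / -18 45 31 80 / 87 -4 66 -11 / 59 24 38 17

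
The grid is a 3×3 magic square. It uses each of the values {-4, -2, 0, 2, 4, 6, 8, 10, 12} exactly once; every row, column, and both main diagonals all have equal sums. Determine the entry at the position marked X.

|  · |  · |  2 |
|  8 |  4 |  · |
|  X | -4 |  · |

6

The 9 entries sum to 36, so each line sums to 36/3 = 12.
Row 2 must total 12; the given cells sum to 12, so (2,3) = 0.
Using column 2: 4 + (-4) + ? → (1,2) = 12 − 0 = 12.
From column 3, 12 − (2 + 0) gives (3,3) = 10.
From main diagonal, 12 − (4 + 10) gives (1,1) = -2.
Anti-diagonal: 2 + 4 + ? = 12, so (3,1) = 6.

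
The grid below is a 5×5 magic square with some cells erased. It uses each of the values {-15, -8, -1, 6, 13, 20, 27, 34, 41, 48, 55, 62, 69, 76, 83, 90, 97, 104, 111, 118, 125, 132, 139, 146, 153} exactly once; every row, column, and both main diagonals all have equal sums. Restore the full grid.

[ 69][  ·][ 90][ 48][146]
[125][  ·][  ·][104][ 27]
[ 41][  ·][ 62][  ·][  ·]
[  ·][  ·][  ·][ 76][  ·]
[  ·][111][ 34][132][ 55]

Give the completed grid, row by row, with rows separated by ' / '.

69 -8 90 48 146 / 125 83 6 104 27 / 41 139 62 -15 118 / 97 20 153 76 -1 / 13 111 34 132 55

The 25 entries sum to 1725, so each line sums to 1725/5 = 345.
From row 1, 345 − (69 + 90 + 48 + 146) gives (1,2) = -8.
Row 5 needs 345; the known cells sum to 332, so (5,1) = 13.
From column 1, 345 − (69 + 125 + 41 + 13) gives (4,1) = 97.
The remaining cell in column 4 is (3,4) = 345 − 360 = -15.
From main diagonal, 345 − (69 + 62 + 76 + 55) gives (2,2) = 83.
Anti-diagonal must total 345; the given cells sum to 325, so (4,2) = 20.
Row 2: 125 + 83 + 104 + 27 + ? = 345, so (2,3) = 6.
From column 2, 345 − (-8 + 83 + 20 + 111) gives (3,2) = 139.
Using column 3: 90 + 6 + 62 + 34 + ? → (4,3) = 345 − 192 = 153.
Row 3 needs 345; the known cells sum to 227, so (3,5) = 118.
Using row 4: 97 + 20 + 153 + 76 + ? → (4,5) = 345 − 346 = -1.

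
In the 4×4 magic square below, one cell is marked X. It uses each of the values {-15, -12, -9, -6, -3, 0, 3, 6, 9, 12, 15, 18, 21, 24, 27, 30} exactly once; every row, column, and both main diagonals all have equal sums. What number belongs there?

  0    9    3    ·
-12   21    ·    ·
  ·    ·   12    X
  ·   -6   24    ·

The 16 entries sum to 120, so each line sums to 120/4 = 30.
Row 1: 0 + 9 + 3 + ? = 30, so (1,4) = 18.
Column 2 must total 30; the given cells sum to 24, so (3,2) = 6.
Column 3: 3 + 12 + 24 + ? = 30, so (2,3) = -9.
Main diagonal needs 30; the known cells sum to 33, so (4,4) = -3.
Using anti-diagonal: 18 + (-9) + 6 + ? → (4,1) = 30 − 15 = 15.
From row 2, 30 − (-12 + 21 + (-9)) gives (2,4) = 30.
Using column 1: 0 + (-12) + 15 + ? → (3,1) = 30 − 3 = 27.
Column 4: 18 + 30 + (-3) + ? = 30, so (3,4) = -15.

-15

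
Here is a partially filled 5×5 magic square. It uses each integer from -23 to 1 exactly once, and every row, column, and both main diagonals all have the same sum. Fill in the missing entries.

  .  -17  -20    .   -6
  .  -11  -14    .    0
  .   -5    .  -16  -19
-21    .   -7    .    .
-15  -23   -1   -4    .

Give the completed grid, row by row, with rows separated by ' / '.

-9 -17 -20 -3 -6 / -8 -11 -14 -22 0 / -2 -5 -13 -16 -19 / -21 1 -7 -10 -18 / -15 -23 -1 -4 -12

The entries are -23 through 1, which sum to -275, so each line sums to -275/5 = -55.
Row 5 must total -55; the given cells sum to -43, so (5,5) = -12.
Column 2 must total -55; the given cells sum to -56, so (4,2) = 1.
Using column 3: -20 + (-14) + (-7) + (-1) + ? → (3,3) = -55 − (-42) = -13.
Using column 5: -6 + 0 + (-19) + (-12) + ? → (4,5) = -55 − (-37) = -18.
Using anti-diagonal: -6 + (-13) + 1 + (-15) + ? → (2,4) = -55 − (-33) = -22.
Using row 2: -11 + (-14) + (-22) + 0 + ? → (2,1) = -55 − (-47) = -8.
Using row 3: -5 + (-13) + (-16) + (-19) + ? → (3,1) = -55 − (-53) = -2.
Using row 4: -21 + 1 + (-7) + (-18) + ? → (4,4) = -55 − (-45) = -10.
Column 1 must total -55; the given cells sum to -46, so (1,1) = -9.
Using column 4: -22 + (-16) + (-10) + (-4) + ? → (1,4) = -55 − (-52) = -3.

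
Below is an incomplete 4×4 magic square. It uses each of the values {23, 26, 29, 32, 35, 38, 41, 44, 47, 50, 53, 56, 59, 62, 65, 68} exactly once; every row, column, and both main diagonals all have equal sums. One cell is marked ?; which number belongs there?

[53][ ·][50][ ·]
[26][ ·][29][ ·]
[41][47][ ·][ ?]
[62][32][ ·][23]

56

The 16 entries sum to 728, so each line sums to 728/4 = 182.
Row 4 must total 182; the given cells sum to 117, so (4,3) = 65.
Column 3 must total 182; the given cells sum to 144, so (3,3) = 38.
Main diagonal: 53 + 38 + 23 + ? = 182, so (2,2) = 68.
The remaining cell in anti-diagonal is (1,4) = 182 − 138 = 44.
Row 1 needs 182; the known cells sum to 147, so (1,2) = 35.
Using row 2: 26 + 68 + 29 + ? → (2,4) = 182 − 123 = 59.
The remaining cell in row 3 is (3,4) = 182 − 126 = 56.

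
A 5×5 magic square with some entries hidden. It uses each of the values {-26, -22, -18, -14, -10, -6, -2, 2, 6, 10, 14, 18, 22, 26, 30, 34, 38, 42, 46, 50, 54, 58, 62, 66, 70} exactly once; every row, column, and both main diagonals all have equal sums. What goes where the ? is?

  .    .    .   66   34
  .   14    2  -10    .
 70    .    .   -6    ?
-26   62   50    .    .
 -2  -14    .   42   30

-18

The 25 entries sum to 550, so each line sums to 550/5 = 110.
From row 5, 110 − (-2 + (-14) + 42 + 30) gives (5,3) = 54.
Column 4: 66 + (-10) + (-6) + 42 + ? = 110, so (4,4) = 18.
Using anti-diagonal: 34 + (-10) + 62 + (-2) + ? → (3,3) = 110 − 84 = 26.
Using row 4: -26 + 62 + 50 + 18 + ? → (4,5) = 110 − 104 = 6.
Column 3: 2 + 26 + 50 + 54 + ? = 110, so (1,3) = -22.
Main diagonal must total 110; the given cells sum to 88, so (1,1) = 22.
Row 1 needs 110; the known cells sum to 100, so (1,2) = 10.
Column 1 needs 110; the known cells sum to 64, so (2,1) = 46.
Column 2: 10 + 14 + 62 + (-14) + ? = 110, so (3,2) = 38.
Row 2 must total 110; the given cells sum to 52, so (2,5) = 58.
The remaining cell in row 3 is (3,5) = 110 − 128 = -18.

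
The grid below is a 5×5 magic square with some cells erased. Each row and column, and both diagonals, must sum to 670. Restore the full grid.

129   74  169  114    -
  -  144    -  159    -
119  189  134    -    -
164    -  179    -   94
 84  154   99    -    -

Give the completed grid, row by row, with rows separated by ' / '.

129 74 169 114 184 / 174 144 89 159 104 / 119 189 134 79 149 / 164 109 179 124 94 / 84 154 99 194 139

Row 1 must total 670; the given cells sum to 486, so (1,5) = 184.
From column 1, 670 − (129 + 119 + 164 + 84) gives (2,1) = 174.
Column 2: 74 + 144 + 189 + 154 + ? = 670, so (4,2) = 109.
Column 3 must total 670; the given cells sum to 581, so (2,3) = 89.
Row 2 needs 670; the known cells sum to 566, so (2,5) = 104.
The remaining cell in row 4 is (4,4) = 670 − 546 = 124.
Main diagonal must total 670; the given cells sum to 531, so (5,5) = 139.
Row 5: 84 + 154 + 99 + 139 + ? = 670, so (5,4) = 194.
Using column 4: 114 + 159 + 124 + 194 + ? → (3,4) = 670 − 591 = 79.
Column 5 must total 670; the given cells sum to 521, so (3,5) = 149.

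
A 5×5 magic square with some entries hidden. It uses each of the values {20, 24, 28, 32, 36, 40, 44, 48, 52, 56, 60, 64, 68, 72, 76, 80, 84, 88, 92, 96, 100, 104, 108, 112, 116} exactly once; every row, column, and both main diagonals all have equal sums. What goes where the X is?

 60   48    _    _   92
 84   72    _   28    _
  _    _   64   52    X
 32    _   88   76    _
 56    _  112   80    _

The 25 entries sum to 1700, so each line sums to 1700/5 = 340.
From column 1, 340 − (60 + 84 + 32 + 56) gives (3,1) = 108.
The remaining cell in column 4 is (1,4) = 340 − 236 = 104.
From main diagonal, 340 − (60 + 72 + 64 + 76) gives (5,5) = 68.
Anti-diagonal must total 340; the given cells sum to 240, so (4,2) = 100.
Row 1: 60 + 48 + 104 + 92 + ? = 340, so (1,3) = 36.
Using row 4: 32 + 100 + 88 + 76 + ? → (4,5) = 340 − 296 = 44.
Row 5 must total 340; the given cells sum to 316, so (5,2) = 24.
Using column 2: 48 + 72 + 100 + 24 + ? → (3,2) = 340 − 244 = 96.
Column 3: 36 + 64 + 88 + 112 + ? = 340, so (2,3) = 40.
Row 2 needs 340; the known cells sum to 224, so (2,5) = 116.
Row 3 needs 340; the known cells sum to 320, so (3,5) = 20.

20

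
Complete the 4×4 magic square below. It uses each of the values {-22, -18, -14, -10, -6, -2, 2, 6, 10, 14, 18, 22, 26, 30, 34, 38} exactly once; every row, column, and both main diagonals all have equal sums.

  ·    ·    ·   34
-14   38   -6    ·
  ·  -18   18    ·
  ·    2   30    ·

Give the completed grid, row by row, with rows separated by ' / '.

-2 10 -10 34 / -14 38 -6 14 / 26 -18 18 6 / 22 2 30 -22

The 16 entries sum to 128, so each line sums to 128/4 = 32.
Row 2: -14 + 38 + (-6) + ? = 32, so (2,4) = 14.
Column 2: 38 + (-18) + 2 + ? = 32, so (1,2) = 10.
Using column 3: -6 + 18 + 30 + ? → (1,3) = 32 − 42 = -10.
Using anti-diagonal: 34 + (-6) + (-18) + ? → (4,1) = 32 − 10 = 22.
Row 1 needs 32; the known cells sum to 34, so (1,1) = -2.
Row 4 needs 32; the known cells sum to 54, so (4,4) = -22.
Column 1: -2 + (-14) + 22 + ? = 32, so (3,1) = 26.
Column 4 needs 32; the known cells sum to 26, so (3,4) = 6.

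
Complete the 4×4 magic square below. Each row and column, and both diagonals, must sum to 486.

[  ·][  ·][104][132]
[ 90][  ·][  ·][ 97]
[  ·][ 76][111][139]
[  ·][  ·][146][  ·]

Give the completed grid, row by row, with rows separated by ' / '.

83 167 104 132 / 90 174 125 97 / 160 76 111 139 / 153 69 146 118

Row 3: 76 + 111 + 139 + ? = 486, so (3,1) = 160.
Column 3 must total 486; the given cells sum to 361, so (2,3) = 125.
Column 4 needs 486; the known cells sum to 368, so (4,4) = 118.
Using anti-diagonal: 132 + 125 + 76 + ? → (4,1) = 486 − 333 = 153.
Row 2 must total 486; the given cells sum to 312, so (2,2) = 174.
Using row 4: 153 + 146 + 118 + ? → (4,2) = 486 − 417 = 69.
From column 1, 486 − (90 + 160 + 153) gives (1,1) = 83.
Column 2 must total 486; the given cells sum to 319, so (1,2) = 167.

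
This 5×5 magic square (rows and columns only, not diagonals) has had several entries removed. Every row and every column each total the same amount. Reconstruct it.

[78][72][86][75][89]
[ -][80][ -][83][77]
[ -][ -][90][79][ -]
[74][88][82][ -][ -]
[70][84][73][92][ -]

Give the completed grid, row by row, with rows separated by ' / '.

78 72 86 75 89 / 91 80 69 83 77 / 87 76 90 79 68 / 74 88 82 71 85 / 70 84 73 92 81

Row 1 is already complete: 78 + 72 + 86 + 75 + 89 = 400, so that is the magic constant.
The remaining cell in row 5 is (5,5) = 400 − 319 = 81.
Column 2: 72 + 80 + 88 + 84 + ? = 400, so (3,2) = 76.
Using column 3: 86 + 90 + 82 + 73 + ? → (2,3) = 400 − 331 = 69.
From column 4, 400 − (75 + 83 + 79 + 92) gives (4,4) = 71.
From row 2, 400 − (80 + 69 + 83 + 77) gives (2,1) = 91.
The remaining cell in row 4 is (4,5) = 400 − 315 = 85.
Column 1: 78 + 91 + 74 + 70 + ? = 400, so (3,1) = 87.
Using column 5: 89 + 77 + 85 + 81 + ? → (3,5) = 400 − 332 = 68.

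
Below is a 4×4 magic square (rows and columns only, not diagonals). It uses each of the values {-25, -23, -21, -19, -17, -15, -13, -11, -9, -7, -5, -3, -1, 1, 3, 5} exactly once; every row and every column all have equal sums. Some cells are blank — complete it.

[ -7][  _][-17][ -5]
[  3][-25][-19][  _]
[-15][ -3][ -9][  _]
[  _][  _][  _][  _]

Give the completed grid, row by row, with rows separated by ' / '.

-7 -11 -17 -5 / 3 -25 -19 1 / -15 -3 -9 -13 / -21 -1 5 -23

The 16 entries sum to -160, so each line sums to -160/4 = -40.
Row 1: -7 + (-17) + (-5) + ? = -40, so (1,2) = -11.
From row 2, -40 − (3 + (-25) + (-19)) gives (2,4) = 1.
Row 3 needs -40; the known cells sum to -27, so (3,4) = -13.
The remaining cell in column 1 is (4,1) = -40 − (-19) = -21.
The remaining cell in column 2 is (4,2) = -40 − (-39) = -1.
The remaining cell in column 3 is (4,3) = -40 − (-45) = 5.
Column 4 needs -40; the known cells sum to -17, so (4,4) = -23.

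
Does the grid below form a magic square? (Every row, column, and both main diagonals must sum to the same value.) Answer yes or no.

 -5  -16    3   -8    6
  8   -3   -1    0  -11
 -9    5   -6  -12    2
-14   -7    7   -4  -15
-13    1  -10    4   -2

No — main diagonal sums to -20 but column 1 sums to -33.

Row 1: -5 + (-16) + 3 + (-8) + 6 = -20.
Row 2: 8 + (-3) + (-1) + 0 + (-11) = -7.
Row 3: -9 + 5 + (-6) + (-12) + 2 = -20.
Row 4: -14 + (-7) + 7 + (-4) + (-15) = -33.
Row 5: -13 + 1 + (-10) + 4 + (-2) = -20.
Column 1: -5 + 8 + (-9) + (-14) + (-13) = -33.
Column 2: -16 + (-3) + 5 + (-7) + 1 = -20.
Column 3: 3 + (-1) + (-6) + 7 + (-10) = -7.
Column 4: -8 + 0 + (-12) + (-4) + 4 = -20.
Column 5: 6 + (-11) + 2 + (-15) + (-2) = -20.
Main diagonal: -5 + (-3) + (-6) + (-4) + (-2) = -20.
Anti-diagonal: 6 + 0 + (-6) + (-7) + (-13) = -20.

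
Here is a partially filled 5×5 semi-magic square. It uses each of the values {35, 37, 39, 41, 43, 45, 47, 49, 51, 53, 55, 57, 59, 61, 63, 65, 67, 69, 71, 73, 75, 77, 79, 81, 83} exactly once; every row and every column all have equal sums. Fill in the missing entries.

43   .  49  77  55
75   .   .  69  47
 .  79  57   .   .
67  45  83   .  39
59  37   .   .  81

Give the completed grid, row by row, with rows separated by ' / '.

The 25 entries sum to 1475, so each line sums to 1475/5 = 295.
Row 1 needs 295; the known cells sum to 224, so (1,2) = 71.
Row 4: 67 + 45 + 83 + 39 + ? = 295, so (4,4) = 61.
Column 1: 43 + 75 + 67 + 59 + ? = 295, so (3,1) = 51.
Column 2: 71 + 79 + 45 + 37 + ? = 295, so (2,2) = 63.
Using column 5: 55 + 47 + 39 + 81 + ? → (3,5) = 295 − 222 = 73.
Row 2: 75 + 63 + 69 + 47 + ? = 295, so (2,3) = 41.
The remaining cell in row 3 is (3,4) = 295 − 260 = 35.
From column 3, 295 − (49 + 41 + 57 + 83) gives (5,3) = 65.
Column 4 needs 295; the known cells sum to 242, so (5,4) = 53.

43 71 49 77 55 / 75 63 41 69 47 / 51 79 57 35 73 / 67 45 83 61 39 / 59 37 65 53 81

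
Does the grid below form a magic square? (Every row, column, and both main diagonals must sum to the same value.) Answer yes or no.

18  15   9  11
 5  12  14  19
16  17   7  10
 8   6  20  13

No — column 4 sums to 53 but row 4 sums to 47.

Row 1: 18 + 15 + 9 + 11 = 53.
Row 2: 5 + 12 + 14 + 19 = 50.
Row 3: 16 + 17 + 7 + 10 = 50.
Row 4: 8 + 6 + 20 + 13 = 47.
Column 1: 18 + 5 + 16 + 8 = 47.
Column 2: 15 + 12 + 17 + 6 = 50.
Column 3: 9 + 14 + 7 + 20 = 50.
Column 4: 11 + 19 + 10 + 13 = 53.
Main diagonal: 18 + 12 + 7 + 13 = 50.
Anti-diagonal: 11 + 14 + 17 + 8 = 50.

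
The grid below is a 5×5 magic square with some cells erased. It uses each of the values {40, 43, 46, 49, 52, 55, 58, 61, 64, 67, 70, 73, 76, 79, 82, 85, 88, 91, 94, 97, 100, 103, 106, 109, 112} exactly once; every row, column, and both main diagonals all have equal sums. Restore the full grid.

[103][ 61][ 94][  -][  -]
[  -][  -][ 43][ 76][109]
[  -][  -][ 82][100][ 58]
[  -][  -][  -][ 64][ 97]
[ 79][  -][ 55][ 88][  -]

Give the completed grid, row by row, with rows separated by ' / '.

103 61 94 52 70 / 67 85 43 76 109 / 91 49 82 100 58 / 40 73 106 64 97 / 79 112 55 88 46

The 25 entries sum to 1900, so each line sums to 1900/5 = 380.
Column 3 needs 380; the known cells sum to 274, so (4,3) = 106.
Column 4 must total 380; the given cells sum to 328, so (1,4) = 52.
Using row 1: 103 + 61 + 94 + 52 + ? → (1,5) = 380 − 310 = 70.
Using column 5: 70 + 109 + 58 + 97 + ? → (5,5) = 380 − 334 = 46.
Using main diagonal: 103 + 82 + 64 + 46 + ? → (2,2) = 380 − 295 = 85.
Using anti-diagonal: 70 + 76 + 82 + 79 + ? → (4,2) = 380 − 307 = 73.
Using row 2: 85 + 43 + 76 + 109 + ? → (2,1) = 380 − 313 = 67.
From row 4, 380 − (73 + 106 + 64 + 97) gives (4,1) = 40.
Row 5: 79 + 55 + 88 + 46 + ? = 380, so (5,2) = 112.
Column 1 must total 380; the given cells sum to 289, so (3,1) = 91.
Column 2: 61 + 85 + 73 + 112 + ? = 380, so (3,2) = 49.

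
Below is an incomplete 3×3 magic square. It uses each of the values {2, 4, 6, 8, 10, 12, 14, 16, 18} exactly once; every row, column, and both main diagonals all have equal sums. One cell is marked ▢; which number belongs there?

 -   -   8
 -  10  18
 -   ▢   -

14

The 9 entries sum to 90, so each line sums to 90/3 = 30.
Row 2 must total 30; the given cells sum to 28, so (2,1) = 2.
The remaining cell in column 3 is (3,3) = 30 − 26 = 4.
Main diagonal needs 30; the known cells sum to 14, so (1,1) = 16.
Anti-diagonal must total 30; the given cells sum to 18, so (3,1) = 12.
Row 1 needs 30; the known cells sum to 24, so (1,2) = 6.
From row 3, 30 − (12 + 4) gives (3,2) = 14.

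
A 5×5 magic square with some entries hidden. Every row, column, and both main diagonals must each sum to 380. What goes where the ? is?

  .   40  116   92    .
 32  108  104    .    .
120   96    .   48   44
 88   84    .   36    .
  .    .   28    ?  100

124

Using row 3: 120 + 96 + 48 + 44 + ? → (3,3) = 380 − 308 = 72.
From column 2, 380 − (40 + 108 + 96 + 84) gives (5,2) = 52.
Using column 3: 116 + 104 + 72 + 28 + ? → (4,3) = 380 − 320 = 60.
Main diagonal needs 380; the known cells sum to 316, so (1,1) = 64.
Row 1 needs 380; the known cells sum to 312, so (1,5) = 68.
Using row 4: 88 + 84 + 60 + 36 + ? → (4,5) = 380 − 268 = 112.
Using column 1: 64 + 32 + 120 + 88 + ? → (5,1) = 380 − 304 = 76.
Using column 5: 68 + 44 + 112 + 100 + ? → (2,5) = 380 − 324 = 56.
From anti-diagonal, 380 − (68 + 72 + 84 + 76) gives (2,4) = 80.
The remaining cell in row 5 is (5,4) = 380 − 256 = 124.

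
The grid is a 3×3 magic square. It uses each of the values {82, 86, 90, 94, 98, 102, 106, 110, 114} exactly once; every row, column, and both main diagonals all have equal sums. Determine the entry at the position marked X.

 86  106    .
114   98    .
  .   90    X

110

The 9 entries sum to 882, so each line sums to 882/3 = 294.
Row 1 needs 294; the known cells sum to 192, so (1,3) = 102.
The remaining cell in row 2 is (2,3) = 294 − 212 = 82.
Column 1: 86 + 114 + ? = 294, so (3,1) = 94.
From column 3, 294 − (102 + 82) gives (3,3) = 110.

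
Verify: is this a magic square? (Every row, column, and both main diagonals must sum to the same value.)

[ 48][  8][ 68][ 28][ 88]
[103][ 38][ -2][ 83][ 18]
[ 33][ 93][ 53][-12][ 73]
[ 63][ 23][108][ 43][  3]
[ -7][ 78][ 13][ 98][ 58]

Row 1: 48 + 8 + 68 + 28 + 88 = 240.
Row 2: 103 + 38 + (-2) + 83 + 18 = 240.
Row 3: 33 + 93 + 53 + (-12) + 73 = 240.
Row 4: 63 + 23 + 108 + 43 + 3 = 240.
Row 5: -7 + 78 + 13 + 98 + 58 = 240.
Column 1: 48 + 103 + 33 + 63 + (-7) = 240.
Column 2: 8 + 38 + 93 + 23 + 78 = 240.
Column 3: 68 + (-2) + 53 + 108 + 13 = 240.
Column 4: 28 + 83 + (-12) + 43 + 98 = 240.
Column 5: 88 + 18 + 73 + 3 + 58 = 240.
Main diagonal: 48 + 38 + 53 + 43 + 58 = 240.
Anti-diagonal: 88 + 83 + 53 + 23 + (-7) = 240.
All lines sum to 240.

Yes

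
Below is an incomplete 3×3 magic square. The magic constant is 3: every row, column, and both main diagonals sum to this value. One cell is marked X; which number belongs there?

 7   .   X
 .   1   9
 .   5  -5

Row 2 needs 3; the known cells sum to 10, so (2,1) = -7.
From row 3, 3 − (5 + (-5)) gives (3,1) = 3.
Column 2 needs 3; the known cells sum to 6, so (1,2) = -3.
Using column 3: 9 + (-5) + ? → (1,3) = 3 − 4 = -1.

-1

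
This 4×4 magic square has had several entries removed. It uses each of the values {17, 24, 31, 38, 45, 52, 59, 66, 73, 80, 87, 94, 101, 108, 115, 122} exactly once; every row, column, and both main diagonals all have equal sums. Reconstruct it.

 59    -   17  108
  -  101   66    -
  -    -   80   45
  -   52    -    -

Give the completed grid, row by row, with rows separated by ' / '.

The 16 entries sum to 1112, so each line sums to 1112/4 = 278.
Using row 1: 59 + 17 + 108 + ? → (1,2) = 278 − 184 = 94.
Column 2 needs 278; the known cells sum to 247, so (3,2) = 31.
From column 3, 278 − (17 + 66 + 80) gives (4,3) = 115.
Using main diagonal: 59 + 101 + 80 + ? → (4,4) = 278 − 240 = 38.
The remaining cell in anti-diagonal is (4,1) = 278 − 205 = 73.
Using row 3: 31 + 80 + 45 + ? → (3,1) = 278 − 156 = 122.
Column 1 needs 278; the known cells sum to 254, so (2,1) = 24.
Using column 4: 108 + 45 + 38 + ? → (2,4) = 278 − 191 = 87.

59 94 17 108 / 24 101 66 87 / 122 31 80 45 / 73 52 115 38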